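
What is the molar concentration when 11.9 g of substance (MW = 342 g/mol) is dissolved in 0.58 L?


C = (mass / MW) / volume
C = (11.9 / 342) / 0.58
C = 0.06 M

0.06 M


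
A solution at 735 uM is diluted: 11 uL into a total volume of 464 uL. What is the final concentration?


C2 = C1 * V1 / V2
C2 = 735 * 11 / 464
C2 = 17.4246 uM

17.4246 uM


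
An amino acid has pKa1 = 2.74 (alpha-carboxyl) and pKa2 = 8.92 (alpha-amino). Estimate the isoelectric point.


pI = (pKa1 + pKa2) / 2
pI = (2.74 + 8.92) / 2
pI = 5.83

5.83


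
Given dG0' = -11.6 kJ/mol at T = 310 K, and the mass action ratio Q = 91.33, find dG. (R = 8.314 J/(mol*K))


dG = dG0' + RT * ln(Q) / 1000
dG = -11.6 + 8.314 * 310 * ln(91.33) / 1000
dG = 0.0353 kJ/mol

0.0353 kJ/mol


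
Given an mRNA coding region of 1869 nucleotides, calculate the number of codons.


codons = nucleotides / 3
codons = 1869 / 3 = 623

623


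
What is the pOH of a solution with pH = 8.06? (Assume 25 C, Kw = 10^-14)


pOH = 14 - pH
pOH = 14 - 8.06
pOH = 5.94

5.94


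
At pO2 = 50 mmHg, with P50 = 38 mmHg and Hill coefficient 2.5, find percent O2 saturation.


Y = pO2^n / (P50^n + pO2^n)
Y = 50^2.5 / (38^2.5 + 50^2.5)
Y = 66.51%

66.51%


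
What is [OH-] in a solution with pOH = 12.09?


[OH-] = 10^(-pOH)
[OH-] = 10^(-12.09)
[OH-] = 8.128e-13 M

8.128e-13 M


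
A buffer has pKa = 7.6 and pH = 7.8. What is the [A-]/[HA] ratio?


[A-]/[HA] = 10^(pH - pKa)
= 10^(7.8 - 7.6)
= 1.5849

1.5849


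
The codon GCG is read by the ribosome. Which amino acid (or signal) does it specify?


Standard genetic code lookup.
Codon GCG -> Ala

Ala


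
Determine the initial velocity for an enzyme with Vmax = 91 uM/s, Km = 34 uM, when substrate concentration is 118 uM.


v = Vmax * [S] / (Km + [S])
v = 91 * 118 / (34 + 118)
v = 70.6447 uM/s

70.6447 uM/s


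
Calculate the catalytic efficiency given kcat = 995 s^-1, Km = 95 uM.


Catalytic efficiency = kcat / Km
= 995 / 95
= 10.4737 uM^-1*s^-1

10.4737 uM^-1*s^-1


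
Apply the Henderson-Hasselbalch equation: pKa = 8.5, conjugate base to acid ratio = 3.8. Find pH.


pH = pKa + log10([A-]/[HA])
pH = 8.5 + log10(3.8)
pH = 9.0798

9.0798


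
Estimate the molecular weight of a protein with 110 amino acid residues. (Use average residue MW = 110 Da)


MW = n_residues * 110 Da
MW = 110 * 110
MW = 12100 Da

12100 Da


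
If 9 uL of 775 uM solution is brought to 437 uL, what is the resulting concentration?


C2 = C1 * V1 / V2
C2 = 775 * 9 / 437
C2 = 15.9611 uM

15.9611 uM


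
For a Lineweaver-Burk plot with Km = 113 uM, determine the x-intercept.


x-intercept = -1/Km
= -1/113
= -0.0088 1/uM

-0.0088 1/uM


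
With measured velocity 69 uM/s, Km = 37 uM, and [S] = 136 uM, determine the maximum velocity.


Vmax = v * (Km + [S]) / [S]
Vmax = 69 * (37 + 136) / 136
Vmax = 87.7721 uM/s

87.7721 uM/s


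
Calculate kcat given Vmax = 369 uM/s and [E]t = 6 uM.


kcat = Vmax / [E]t
kcat = 369 / 6
kcat = 61.5 s^-1

61.5 s^-1


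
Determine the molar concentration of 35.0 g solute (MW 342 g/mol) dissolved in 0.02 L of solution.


C = (mass / MW) / volume
C = (35.0 / 342) / 0.02
C = 5.117 M

5.117 M


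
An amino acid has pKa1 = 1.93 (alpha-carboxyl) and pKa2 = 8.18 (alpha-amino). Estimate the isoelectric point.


pI = (pKa1 + pKa2) / 2
pI = (1.93 + 8.18) / 2
pI = 5.055

5.055


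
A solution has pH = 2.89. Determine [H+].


[H+] = 10^(-pH)
[H+] = 10^(-2.89)
[H+] = 0.0013 M

0.0013 M


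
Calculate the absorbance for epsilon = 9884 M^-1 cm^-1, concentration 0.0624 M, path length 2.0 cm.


A = epsilon * c * l
A = 9884 * 0.0624 * 2.0
A = 1233.5232

1233.5232


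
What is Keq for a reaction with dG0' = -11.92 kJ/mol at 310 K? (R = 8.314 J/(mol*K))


Keq = exp(-dG0 * 1000 / (R * T))
Keq = exp(-(-11.92) * 1000 / (8.314 * 310))
Keq = 101.995

101.995


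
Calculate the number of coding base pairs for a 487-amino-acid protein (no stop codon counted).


Each amino acid = 1 codon = 3 bp
bp = 487 * 3 = 1461 bp

1461 bp


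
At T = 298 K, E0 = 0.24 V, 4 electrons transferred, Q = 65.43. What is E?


E = E0 - (RT/nF) * ln(Q)
E = 0.24 - (8.314 * 298 / (4 * 96485)) * ln(65.43)
E = 0.2132 V

0.2132 V


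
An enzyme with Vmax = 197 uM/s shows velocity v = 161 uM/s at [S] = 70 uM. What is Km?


Km = [S] * (Vmax - v) / v
Km = 70 * (197 - 161) / 161
Km = 15.6522 uM

15.6522 uM


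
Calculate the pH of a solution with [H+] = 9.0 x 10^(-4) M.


pH = -log10([H+])
pH = -log10(9.0 x 10^(-4))
pH = 3.0458

3.0458


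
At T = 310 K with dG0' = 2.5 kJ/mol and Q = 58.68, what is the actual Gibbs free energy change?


dG = dG0' + RT * ln(Q) / 1000
dG = 2.5 + 8.314 * 310 * ln(58.68) / 1000
dG = 12.9952 kJ/mol

12.9952 kJ/mol


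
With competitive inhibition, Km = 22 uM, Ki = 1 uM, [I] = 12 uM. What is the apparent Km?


Km_app = Km * (1 + [I]/Ki)
Km_app = 22 * (1 + 12/1)
Km_app = 286.0 uM

286.0 uM


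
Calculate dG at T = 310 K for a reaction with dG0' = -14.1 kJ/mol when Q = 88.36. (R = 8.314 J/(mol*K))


dG = dG0' + RT * ln(Q) / 1000
dG = -14.1 + 8.314 * 310 * ln(88.36) / 1000
dG = -2.5499 kJ/mol

-2.5499 kJ/mol


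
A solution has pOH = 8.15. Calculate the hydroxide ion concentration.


[OH-] = 10^(-pOH)
[OH-] = 10^(-8.15)
[OH-] = 7.079e-09 M

7.079e-09 M


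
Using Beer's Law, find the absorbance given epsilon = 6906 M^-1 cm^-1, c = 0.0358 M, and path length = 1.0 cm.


A = epsilon * c * l
A = 6906 * 0.0358 * 1.0
A = 247.2348

247.2348


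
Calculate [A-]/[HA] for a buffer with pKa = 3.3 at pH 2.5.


[A-]/[HA] = 10^(pH - pKa)
= 10^(2.5 - 3.3)
= 0.1585

0.1585


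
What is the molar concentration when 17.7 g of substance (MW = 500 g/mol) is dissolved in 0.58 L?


C = (mass / MW) / volume
C = (17.7 / 500) / 0.58
C = 0.061 M

0.061 M


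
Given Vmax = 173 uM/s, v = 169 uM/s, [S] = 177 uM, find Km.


Km = [S] * (Vmax - v) / v
Km = 177 * (173 - 169) / 169
Km = 4.1893 uM

4.1893 uM


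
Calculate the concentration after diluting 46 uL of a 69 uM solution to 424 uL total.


C2 = C1 * V1 / V2
C2 = 69 * 46 / 424
C2 = 7.4858 uM

7.4858 uM


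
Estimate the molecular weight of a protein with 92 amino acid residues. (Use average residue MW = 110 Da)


MW = n_residues * 110 Da
MW = 92 * 110
MW = 10120 Da

10120 Da


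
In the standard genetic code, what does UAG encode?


Standard genetic code lookup.
Codon UAG -> Stop

Stop


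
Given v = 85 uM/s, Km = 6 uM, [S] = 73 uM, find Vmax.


Vmax = v * (Km + [S]) / [S]
Vmax = 85 * (6 + 73) / 73
Vmax = 91.9863 uM/s

91.9863 uM/s


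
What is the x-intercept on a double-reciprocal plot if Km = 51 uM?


x-intercept = -1/Km
= -1/51
= -0.0196 1/uM

-0.0196 1/uM


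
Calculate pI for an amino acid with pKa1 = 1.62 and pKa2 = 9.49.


pI = (pKa1 + pKa2) / 2
pI = (1.62 + 9.49) / 2
pI = 5.555

5.555


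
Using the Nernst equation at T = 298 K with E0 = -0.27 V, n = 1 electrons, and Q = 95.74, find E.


E = E0 - (RT/nF) * ln(Q)
E = -0.27 - (8.314 * 298 / (1 * 96485)) * ln(95.74)
E = -0.3871 V

-0.3871 V


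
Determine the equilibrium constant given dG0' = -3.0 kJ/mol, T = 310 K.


Keq = exp(-dG0 * 1000 / (R * T))
Keq = exp(-(-3.0) * 1000 / (8.314 * 310))
Keq = 3.2027

3.2027


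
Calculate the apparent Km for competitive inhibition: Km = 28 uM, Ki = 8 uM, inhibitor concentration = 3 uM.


Km_app = Km * (1 + [I]/Ki)
Km_app = 28 * (1 + 3/8)
Km_app = 38.5 uM

38.5 uM


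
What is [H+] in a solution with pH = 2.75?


[H+] = 10^(-pH)
[H+] = 10^(-2.75)
[H+] = 0.0018 M

0.0018 M


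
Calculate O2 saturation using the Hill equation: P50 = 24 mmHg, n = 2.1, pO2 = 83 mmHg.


Y = pO2^n / (P50^n + pO2^n)
Y = 83^2.1 / (24^2.1 + 83^2.1)
Y = 93.12%

93.12%


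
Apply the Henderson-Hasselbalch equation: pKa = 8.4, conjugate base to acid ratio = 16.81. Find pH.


pH = pKa + log10([A-]/[HA])
pH = 8.4 + log10(16.81)
pH = 9.6256

9.6256


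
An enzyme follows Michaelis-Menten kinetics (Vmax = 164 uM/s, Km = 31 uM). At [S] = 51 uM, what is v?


v = Vmax * [S] / (Km + [S])
v = 164 * 51 / (31 + 51)
v = 102.0 uM/s

102.0 uM/s


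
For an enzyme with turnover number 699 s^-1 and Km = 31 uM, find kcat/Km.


Catalytic efficiency = kcat / Km
= 699 / 31
= 22.5484 uM^-1*s^-1

22.5484 uM^-1*s^-1


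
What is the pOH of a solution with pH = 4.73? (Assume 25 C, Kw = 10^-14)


pOH = 14 - pH
pOH = 14 - 4.73
pOH = 9.27

9.27


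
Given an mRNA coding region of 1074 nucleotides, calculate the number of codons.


codons = nucleotides / 3
codons = 1074 / 3 = 358

358


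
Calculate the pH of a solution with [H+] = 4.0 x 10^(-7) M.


pH = -log10([H+])
pH = -log10(4.0 x 10^(-7))
pH = 6.3979

6.3979


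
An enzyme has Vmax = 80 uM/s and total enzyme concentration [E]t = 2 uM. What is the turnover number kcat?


kcat = Vmax / [E]t
kcat = 80 / 2
kcat = 40.0 s^-1

40.0 s^-1


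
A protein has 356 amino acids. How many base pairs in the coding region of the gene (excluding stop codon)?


Each amino acid = 1 codon = 3 bp
bp = 356 * 3 = 1068 bp

1068 bp


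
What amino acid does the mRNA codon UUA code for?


Standard genetic code lookup.
Codon UUA -> Leu

Leu


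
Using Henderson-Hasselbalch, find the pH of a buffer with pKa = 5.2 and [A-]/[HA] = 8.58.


pH = pKa + log10([A-]/[HA])
pH = 5.2 + log10(8.58)
pH = 6.1335

6.1335


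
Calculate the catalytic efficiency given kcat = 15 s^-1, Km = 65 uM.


Catalytic efficiency = kcat / Km
= 15 / 65
= 0.2308 uM^-1*s^-1

0.2308 uM^-1*s^-1


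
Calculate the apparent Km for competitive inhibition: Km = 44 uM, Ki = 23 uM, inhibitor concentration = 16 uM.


Km_app = Km * (1 + [I]/Ki)
Km_app = 44 * (1 + 16/23)
Km_app = 74.6087 uM

74.6087 uM


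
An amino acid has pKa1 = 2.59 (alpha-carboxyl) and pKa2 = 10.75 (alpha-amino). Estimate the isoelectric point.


pI = (pKa1 + pKa2) / 2
pI = (2.59 + 10.75) / 2
pI = 6.67

6.67


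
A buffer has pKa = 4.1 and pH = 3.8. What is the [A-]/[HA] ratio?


[A-]/[HA] = 10^(pH - pKa)
= 10^(3.8 - 4.1)
= 0.5012

0.5012


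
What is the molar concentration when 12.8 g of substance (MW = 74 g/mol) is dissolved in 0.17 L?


C = (mass / MW) / volume
C = (12.8 / 74) / 0.17
C = 1.0175 M

1.0175 M


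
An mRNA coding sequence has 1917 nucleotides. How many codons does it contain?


codons = nucleotides / 3
codons = 1917 / 3 = 639

639


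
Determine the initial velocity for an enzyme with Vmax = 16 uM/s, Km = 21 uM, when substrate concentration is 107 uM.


v = Vmax * [S] / (Km + [S])
v = 16 * 107 / (21 + 107)
v = 13.375 uM/s

13.375 uM/s


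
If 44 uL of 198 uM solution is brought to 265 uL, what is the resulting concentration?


C2 = C1 * V1 / V2
C2 = 198 * 44 / 265
C2 = 32.8755 uM

32.8755 uM


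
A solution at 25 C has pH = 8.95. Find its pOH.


pOH = 14 - pH
pOH = 14 - 8.95
pOH = 5.05

5.05


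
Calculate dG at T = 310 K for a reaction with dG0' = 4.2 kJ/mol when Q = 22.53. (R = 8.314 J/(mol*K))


dG = dG0' + RT * ln(Q) / 1000
dG = 4.2 + 8.314 * 310 * ln(22.53) / 1000
dG = 12.228 kJ/mol

12.228 kJ/mol


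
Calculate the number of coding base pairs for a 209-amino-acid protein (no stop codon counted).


Each amino acid = 1 codon = 3 bp
bp = 209 * 3 = 627 bp

627 bp


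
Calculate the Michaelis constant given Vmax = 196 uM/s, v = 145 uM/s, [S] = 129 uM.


Km = [S] * (Vmax - v) / v
Km = 129 * (196 - 145) / 145
Km = 45.3724 uM

45.3724 uM


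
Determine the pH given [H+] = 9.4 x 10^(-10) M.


pH = -log10([H+])
pH = -log10(9.4 x 10^(-10))
pH = 9.0269

9.0269


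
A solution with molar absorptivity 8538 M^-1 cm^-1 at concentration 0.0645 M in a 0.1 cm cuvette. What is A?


A = epsilon * c * l
A = 8538 * 0.0645 * 0.1
A = 55.0701

55.0701


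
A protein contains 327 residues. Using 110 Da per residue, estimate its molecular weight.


MW = n_residues * 110 Da
MW = 327 * 110
MW = 35970 Da

35970 Da


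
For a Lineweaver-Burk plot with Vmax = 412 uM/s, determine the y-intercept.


y-intercept = 1/Vmax
= 1/412
= 0.0024 s/uM

0.0024 s/uM


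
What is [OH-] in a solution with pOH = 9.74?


[OH-] = 10^(-pOH)
[OH-] = 10^(-9.74)
[OH-] = 1.820e-10 M

1.820e-10 M


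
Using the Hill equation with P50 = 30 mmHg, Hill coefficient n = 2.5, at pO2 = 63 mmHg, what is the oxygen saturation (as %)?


Y = pO2^n / (P50^n + pO2^n)
Y = 63^2.5 / (30^2.5 + 63^2.5)
Y = 86.47%

86.47%


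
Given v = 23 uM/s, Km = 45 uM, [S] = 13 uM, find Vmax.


Vmax = v * (Km + [S]) / [S]
Vmax = 23 * (45 + 13) / 13
Vmax = 102.6154 uM/s

102.6154 uM/s


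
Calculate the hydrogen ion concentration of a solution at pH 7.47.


[H+] = 10^(-pH)
[H+] = 10^(-7.47)
[H+] = 3.388e-08 M

3.388e-08 M


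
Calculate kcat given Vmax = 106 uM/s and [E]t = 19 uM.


kcat = Vmax / [E]t
kcat = 106 / 19
kcat = 5.5789 s^-1

5.5789 s^-1


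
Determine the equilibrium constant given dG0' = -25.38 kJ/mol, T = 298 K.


Keq = exp(-dG0 * 1000 / (R * T))
Keq = exp(-(-25.38) * 1000 / (8.314 * 298))
Keq = 28110.5457

28110.5457


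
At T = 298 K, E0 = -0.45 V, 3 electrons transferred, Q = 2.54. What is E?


E = E0 - (RT/nF) * ln(Q)
E = -0.45 - (8.314 * 298 / (3 * 96485)) * ln(2.54)
E = -0.458 V

-0.458 V


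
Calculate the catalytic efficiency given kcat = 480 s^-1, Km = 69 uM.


Catalytic efficiency = kcat / Km
= 480 / 69
= 6.9565 uM^-1*s^-1

6.9565 uM^-1*s^-1


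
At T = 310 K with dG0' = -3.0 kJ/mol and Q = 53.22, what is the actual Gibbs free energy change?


dG = dG0' + RT * ln(Q) / 1000
dG = -3.0 + 8.314 * 310 * ln(53.22) / 1000
dG = 7.2435 kJ/mol

7.2435 kJ/mol


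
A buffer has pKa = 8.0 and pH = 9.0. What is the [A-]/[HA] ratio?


[A-]/[HA] = 10^(pH - pKa)
= 10^(9.0 - 8.0)
= 10.0

10.0


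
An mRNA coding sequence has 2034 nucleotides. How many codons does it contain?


codons = nucleotides / 3
codons = 2034 / 3 = 678

678


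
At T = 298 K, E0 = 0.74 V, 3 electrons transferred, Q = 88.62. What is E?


E = E0 - (RT/nF) * ln(Q)
E = 0.74 - (8.314 * 298 / (3 * 96485)) * ln(88.62)
E = 0.7016 V

0.7016 V


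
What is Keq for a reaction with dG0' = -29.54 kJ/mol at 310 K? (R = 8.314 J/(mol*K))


Keq = exp(-dG0 * 1000 / (R * T))
Keq = exp(-(-29.54) * 1000 / (8.314 * 310))
Keq = 94980.7222

94980.7222


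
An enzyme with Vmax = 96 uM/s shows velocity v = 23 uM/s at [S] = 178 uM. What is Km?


Km = [S] * (Vmax - v) / v
Km = 178 * (96 - 23) / 23
Km = 564.9565 uM

564.9565 uM


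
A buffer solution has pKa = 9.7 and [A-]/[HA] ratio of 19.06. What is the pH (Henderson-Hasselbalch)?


pH = pKa + log10([A-]/[HA])
pH = 9.7 + log10(19.06)
pH = 10.9801

10.9801


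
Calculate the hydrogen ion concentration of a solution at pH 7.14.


[H+] = 10^(-pH)
[H+] = 10^(-7.14)
[H+] = 7.244e-08 M

7.244e-08 M


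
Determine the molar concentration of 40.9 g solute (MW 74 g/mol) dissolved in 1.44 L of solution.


C = (mass / MW) / volume
C = (40.9 / 74) / 1.44
C = 0.3838 M

0.3838 M


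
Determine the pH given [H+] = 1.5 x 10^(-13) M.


pH = -log10([H+])
pH = -log10(1.5 x 10^(-13))
pH = 12.8239

12.8239


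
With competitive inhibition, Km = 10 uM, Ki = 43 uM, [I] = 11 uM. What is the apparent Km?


Km_app = Km * (1 + [I]/Ki)
Km_app = 10 * (1 + 11/43)
Km_app = 12.5581 uM

12.5581 uM


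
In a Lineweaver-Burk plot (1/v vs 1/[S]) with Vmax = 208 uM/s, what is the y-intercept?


y-intercept = 1/Vmax
= 1/208
= 0.0048 s/uM

0.0048 s/uM


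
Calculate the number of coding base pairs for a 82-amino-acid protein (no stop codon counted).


Each amino acid = 1 codon = 3 bp
bp = 82 * 3 = 246 bp

246 bp


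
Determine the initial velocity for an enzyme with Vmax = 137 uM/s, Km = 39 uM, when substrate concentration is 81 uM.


v = Vmax * [S] / (Km + [S])
v = 137 * 81 / (39 + 81)
v = 92.475 uM/s

92.475 uM/s


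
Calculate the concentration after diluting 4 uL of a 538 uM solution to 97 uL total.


C2 = C1 * V1 / V2
C2 = 538 * 4 / 97
C2 = 22.1856 uM

22.1856 uM


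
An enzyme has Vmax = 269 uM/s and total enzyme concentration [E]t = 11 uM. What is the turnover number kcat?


kcat = Vmax / [E]t
kcat = 269 / 11
kcat = 24.4545 s^-1

24.4545 s^-1


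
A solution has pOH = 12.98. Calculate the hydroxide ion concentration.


[OH-] = 10^(-pOH)
[OH-] = 10^(-12.98)
[OH-] = 1.047e-13 M

1.047e-13 M


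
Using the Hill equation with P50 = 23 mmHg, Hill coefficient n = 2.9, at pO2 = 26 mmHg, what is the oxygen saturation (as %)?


Y = pO2^n / (P50^n + pO2^n)
Y = 26^2.9 / (23^2.9 + 26^2.9)
Y = 58.8%

58.8%


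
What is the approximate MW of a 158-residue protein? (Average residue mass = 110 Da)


MW = n_residues * 110 Da
MW = 158 * 110
MW = 17380 Da

17380 Da


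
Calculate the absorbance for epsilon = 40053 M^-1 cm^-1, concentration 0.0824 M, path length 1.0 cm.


A = epsilon * c * l
A = 40053 * 0.0824 * 1.0
A = 3300.3672

3300.3672


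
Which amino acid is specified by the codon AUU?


Standard genetic code lookup.
Codon AUU -> Ile

Ile


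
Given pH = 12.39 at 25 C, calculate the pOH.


pOH = 14 - pH
pOH = 14 - 12.39
pOH = 1.61

1.61


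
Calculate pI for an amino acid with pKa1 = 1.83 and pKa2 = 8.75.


pI = (pKa1 + pKa2) / 2
pI = (1.83 + 8.75) / 2
pI = 5.29

5.29


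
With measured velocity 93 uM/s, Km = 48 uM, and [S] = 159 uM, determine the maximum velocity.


Vmax = v * (Km + [S]) / [S]
Vmax = 93 * (48 + 159) / 159
Vmax = 121.0755 uM/s

121.0755 uM/s


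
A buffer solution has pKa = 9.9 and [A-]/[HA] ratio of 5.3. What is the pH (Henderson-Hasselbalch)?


pH = pKa + log10([A-]/[HA])
pH = 9.9 + log10(5.3)
pH = 10.6243

10.6243


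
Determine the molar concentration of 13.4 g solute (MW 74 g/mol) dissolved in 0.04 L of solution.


C = (mass / MW) / volume
C = (13.4 / 74) / 0.04
C = 4.527 M

4.527 M


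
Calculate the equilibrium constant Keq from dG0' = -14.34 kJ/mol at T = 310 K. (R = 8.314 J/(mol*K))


Keq = exp(-dG0 * 1000 / (R * T))
Keq = exp(-(-14.34) * 1000 / (8.314 * 310))
Keq = 260.8318

260.8318


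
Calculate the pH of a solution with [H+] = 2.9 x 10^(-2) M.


pH = -log10([H+])
pH = -log10(2.9 x 10^(-2))
pH = 1.5376

1.5376


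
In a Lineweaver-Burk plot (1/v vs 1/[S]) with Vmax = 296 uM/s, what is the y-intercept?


y-intercept = 1/Vmax
= 1/296
= 0.0034 s/uM

0.0034 s/uM


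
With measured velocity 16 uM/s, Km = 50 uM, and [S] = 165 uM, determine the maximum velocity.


Vmax = v * (Km + [S]) / [S]
Vmax = 16 * (50 + 165) / 165
Vmax = 20.8485 uM/s

20.8485 uM/s


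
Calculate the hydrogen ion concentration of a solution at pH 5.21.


[H+] = 10^(-pH)
[H+] = 10^(-5.21)
[H+] = 6.166e-06 M

6.166e-06 M


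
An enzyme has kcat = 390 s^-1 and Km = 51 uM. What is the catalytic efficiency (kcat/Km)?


Catalytic efficiency = kcat / Km
= 390 / 51
= 7.6471 uM^-1*s^-1

7.6471 uM^-1*s^-1


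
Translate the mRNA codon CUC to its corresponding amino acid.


Standard genetic code lookup.
Codon CUC -> Leu

Leu


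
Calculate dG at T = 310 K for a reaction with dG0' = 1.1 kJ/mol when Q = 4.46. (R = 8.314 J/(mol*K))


dG = dG0' + RT * ln(Q) / 1000
dG = 1.1 + 8.314 * 310 * ln(4.46) / 1000
dG = 4.9535 kJ/mol

4.9535 kJ/mol


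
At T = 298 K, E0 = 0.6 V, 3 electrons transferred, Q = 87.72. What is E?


E = E0 - (RT/nF) * ln(Q)
E = 0.6 - (8.314 * 298 / (3 * 96485)) * ln(87.72)
E = 0.5617 V

0.5617 V


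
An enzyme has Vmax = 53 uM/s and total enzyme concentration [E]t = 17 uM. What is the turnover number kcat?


kcat = Vmax / [E]t
kcat = 53 / 17
kcat = 3.1176 s^-1

3.1176 s^-1


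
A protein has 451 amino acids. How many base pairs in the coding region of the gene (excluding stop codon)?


Each amino acid = 1 codon = 3 bp
bp = 451 * 3 = 1353 bp

1353 bp


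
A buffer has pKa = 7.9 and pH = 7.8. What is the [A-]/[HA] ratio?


[A-]/[HA] = 10^(pH - pKa)
= 10^(7.8 - 7.9)
= 0.7943

0.7943


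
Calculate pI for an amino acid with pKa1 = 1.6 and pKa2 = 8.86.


pI = (pKa1 + pKa2) / 2
pI = (1.6 + 8.86) / 2
pI = 5.23

5.23


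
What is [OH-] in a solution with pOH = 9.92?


[OH-] = 10^(-pOH)
[OH-] = 10^(-9.92)
[OH-] = 1.202e-10 M

1.202e-10 M


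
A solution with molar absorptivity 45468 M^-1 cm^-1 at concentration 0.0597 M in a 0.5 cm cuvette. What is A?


A = epsilon * c * l
A = 45468 * 0.0597 * 0.5
A = 1357.2198

1357.2198


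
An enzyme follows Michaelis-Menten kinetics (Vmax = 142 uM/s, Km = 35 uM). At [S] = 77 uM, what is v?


v = Vmax * [S] / (Km + [S])
v = 142 * 77 / (35 + 77)
v = 97.625 uM/s

97.625 uM/s


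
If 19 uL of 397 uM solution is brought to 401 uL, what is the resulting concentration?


C2 = C1 * V1 / V2
C2 = 397 * 19 / 401
C2 = 18.8105 uM

18.8105 uM


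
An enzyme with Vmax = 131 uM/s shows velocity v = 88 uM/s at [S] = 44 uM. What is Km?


Km = [S] * (Vmax - v) / v
Km = 44 * (131 - 88) / 88
Km = 21.5 uM

21.5 uM


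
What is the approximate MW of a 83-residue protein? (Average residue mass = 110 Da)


MW = n_residues * 110 Da
MW = 83 * 110
MW = 9130 Da

9130 Da


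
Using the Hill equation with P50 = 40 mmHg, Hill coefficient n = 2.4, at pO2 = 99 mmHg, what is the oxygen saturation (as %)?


Y = pO2^n / (P50^n + pO2^n)
Y = 99^2.4 / (40^2.4 + 99^2.4)
Y = 89.8%

89.8%


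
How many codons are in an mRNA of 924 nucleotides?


codons = nucleotides / 3
codons = 924 / 3 = 308

308


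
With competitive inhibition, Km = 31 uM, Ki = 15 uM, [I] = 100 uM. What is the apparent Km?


Km_app = Km * (1 + [I]/Ki)
Km_app = 31 * (1 + 100/15)
Km_app = 237.6667 uM

237.6667 uM


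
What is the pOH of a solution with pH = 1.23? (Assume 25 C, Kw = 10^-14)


pOH = 14 - pH
pOH = 14 - 1.23
pOH = 12.77

12.77


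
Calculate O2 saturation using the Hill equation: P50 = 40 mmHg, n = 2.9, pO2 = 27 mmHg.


Y = pO2^n / (P50^n + pO2^n)
Y = 27^2.9 / (40^2.9 + 27^2.9)
Y = 24.24%

24.24%


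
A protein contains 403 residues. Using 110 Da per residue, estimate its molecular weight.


MW = n_residues * 110 Da
MW = 403 * 110
MW = 44330 Da

44330 Da


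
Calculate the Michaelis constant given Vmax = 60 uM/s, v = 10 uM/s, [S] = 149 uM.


Km = [S] * (Vmax - v) / v
Km = 149 * (60 - 10) / 10
Km = 745.0 uM

745.0 uM


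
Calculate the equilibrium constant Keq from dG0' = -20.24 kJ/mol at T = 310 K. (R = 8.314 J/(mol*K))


Keq = exp(-dG0 * 1000 / (R * T))
Keq = exp(-(-20.24) * 1000 / (8.314 * 310))
Keq = 2573.5918

2573.5918


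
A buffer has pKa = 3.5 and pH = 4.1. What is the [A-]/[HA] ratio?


[A-]/[HA] = 10^(pH - pKa)
= 10^(4.1 - 3.5)
= 3.9811

3.9811


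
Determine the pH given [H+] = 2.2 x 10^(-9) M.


pH = -log10([H+])
pH = -log10(2.2 x 10^(-9))
pH = 8.6576

8.6576


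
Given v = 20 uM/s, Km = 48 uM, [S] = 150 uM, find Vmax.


Vmax = v * (Km + [S]) / [S]
Vmax = 20 * (48 + 150) / 150
Vmax = 26.4 uM/s

26.4 uM/s


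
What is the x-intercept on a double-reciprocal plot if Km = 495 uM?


x-intercept = -1/Km
= -1/495
= -0.002 1/uM

-0.002 1/uM


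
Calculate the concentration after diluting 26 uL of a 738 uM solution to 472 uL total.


C2 = C1 * V1 / V2
C2 = 738 * 26 / 472
C2 = 40.6525 uM

40.6525 uM


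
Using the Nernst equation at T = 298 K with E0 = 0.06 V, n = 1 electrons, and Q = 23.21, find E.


E = E0 - (RT/nF) * ln(Q)
E = 0.06 - (8.314 * 298 / (1 * 96485)) * ln(23.21)
E = -0.0207 V

-0.0207 V


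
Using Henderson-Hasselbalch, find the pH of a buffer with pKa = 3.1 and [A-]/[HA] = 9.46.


pH = pKa + log10([A-]/[HA])
pH = 3.1 + log10(9.46)
pH = 4.0759

4.0759


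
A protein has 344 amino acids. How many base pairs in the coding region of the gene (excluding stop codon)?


Each amino acid = 1 codon = 3 bp
bp = 344 * 3 = 1032 bp

1032 bp


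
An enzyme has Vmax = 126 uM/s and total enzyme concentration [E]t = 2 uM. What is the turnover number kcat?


kcat = Vmax / [E]t
kcat = 126 / 2
kcat = 63.0 s^-1

63.0 s^-1


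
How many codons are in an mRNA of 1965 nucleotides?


codons = nucleotides / 3
codons = 1965 / 3 = 655

655


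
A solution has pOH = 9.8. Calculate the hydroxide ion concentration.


[OH-] = 10^(-pOH)
[OH-] = 10^(-9.8)
[OH-] = 1.585e-10 M

1.585e-10 M


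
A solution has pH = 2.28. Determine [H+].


[H+] = 10^(-pH)
[H+] = 10^(-2.28)
[H+] = 0.0052 M

0.0052 M


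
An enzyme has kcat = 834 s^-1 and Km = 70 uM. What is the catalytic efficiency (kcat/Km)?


Catalytic efficiency = kcat / Km
= 834 / 70
= 11.9143 uM^-1*s^-1

11.9143 uM^-1*s^-1


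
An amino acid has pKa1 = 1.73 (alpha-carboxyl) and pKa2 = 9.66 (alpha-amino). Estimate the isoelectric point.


pI = (pKa1 + pKa2) / 2
pI = (1.73 + 9.66) / 2
pI = 5.695

5.695


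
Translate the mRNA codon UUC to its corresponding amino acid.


Standard genetic code lookup.
Codon UUC -> Phe

Phe


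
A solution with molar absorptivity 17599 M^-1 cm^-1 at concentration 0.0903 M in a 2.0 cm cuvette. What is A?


A = epsilon * c * l
A = 17599 * 0.0903 * 2.0
A = 3178.3794

3178.3794


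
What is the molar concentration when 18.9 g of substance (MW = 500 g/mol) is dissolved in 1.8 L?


C = (mass / MW) / volume
C = (18.9 / 500) / 1.8
C = 0.021 M

0.021 M


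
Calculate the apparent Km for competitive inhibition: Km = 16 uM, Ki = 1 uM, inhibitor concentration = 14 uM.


Km_app = Km * (1 + [I]/Ki)
Km_app = 16 * (1 + 14/1)
Km_app = 240.0 uM

240.0 uM


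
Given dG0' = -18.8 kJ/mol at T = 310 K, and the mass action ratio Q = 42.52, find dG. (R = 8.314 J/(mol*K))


dG = dG0' + RT * ln(Q) / 1000
dG = -18.8 + 8.314 * 310 * ln(42.52) / 1000
dG = -9.135 kJ/mol

-9.135 kJ/mol


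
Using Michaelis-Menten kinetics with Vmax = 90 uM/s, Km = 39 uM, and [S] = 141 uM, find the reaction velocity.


v = Vmax * [S] / (Km + [S])
v = 90 * 141 / (39 + 141)
v = 70.5 uM/s

70.5 uM/s


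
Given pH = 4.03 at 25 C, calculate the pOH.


pOH = 14 - pH
pOH = 14 - 4.03
pOH = 9.97

9.97


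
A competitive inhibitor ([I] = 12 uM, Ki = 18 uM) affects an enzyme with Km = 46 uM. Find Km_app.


Km_app = Km * (1 + [I]/Ki)
Km_app = 46 * (1 + 12/18)
Km_app = 76.6667 uM

76.6667 uM


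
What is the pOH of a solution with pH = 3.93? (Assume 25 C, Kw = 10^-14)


pOH = 14 - pH
pOH = 14 - 3.93
pOH = 10.07

10.07


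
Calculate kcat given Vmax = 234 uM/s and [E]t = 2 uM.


kcat = Vmax / [E]t
kcat = 234 / 2
kcat = 117.0 s^-1

117.0 s^-1


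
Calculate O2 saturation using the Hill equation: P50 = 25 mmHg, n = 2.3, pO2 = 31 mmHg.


Y = pO2^n / (P50^n + pO2^n)
Y = 31^2.3 / (25^2.3 + 31^2.3)
Y = 62.12%

62.12%


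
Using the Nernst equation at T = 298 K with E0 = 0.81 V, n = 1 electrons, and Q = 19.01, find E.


E = E0 - (RT/nF) * ln(Q)
E = 0.81 - (8.314 * 298 / (1 * 96485)) * ln(19.01)
E = 0.7344 V

0.7344 V


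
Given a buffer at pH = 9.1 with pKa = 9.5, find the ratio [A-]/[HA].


[A-]/[HA] = 10^(pH - pKa)
= 10^(9.1 - 9.5)
= 0.3981

0.3981


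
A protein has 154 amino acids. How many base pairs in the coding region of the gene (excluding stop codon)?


Each amino acid = 1 codon = 3 bp
bp = 154 * 3 = 462 bp

462 bp


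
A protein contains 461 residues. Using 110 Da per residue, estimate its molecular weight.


MW = n_residues * 110 Da
MW = 461 * 110
MW = 50710 Da

50710 Da


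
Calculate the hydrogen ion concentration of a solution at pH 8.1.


[H+] = 10^(-pH)
[H+] = 10^(-8.1)
[H+] = 7.943e-09 M

7.943e-09 M


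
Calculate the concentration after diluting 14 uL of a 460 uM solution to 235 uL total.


C2 = C1 * V1 / V2
C2 = 460 * 14 / 235
C2 = 27.4043 uM

27.4043 uM


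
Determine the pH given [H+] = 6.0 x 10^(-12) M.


pH = -log10([H+])
pH = -log10(6.0 x 10^(-12))
pH = 11.2218

11.2218


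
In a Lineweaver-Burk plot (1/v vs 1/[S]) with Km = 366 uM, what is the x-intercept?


x-intercept = -1/Km
= -1/366
= -0.0027 1/uM

-0.0027 1/uM


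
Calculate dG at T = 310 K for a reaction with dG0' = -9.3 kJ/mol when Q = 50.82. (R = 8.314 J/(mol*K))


dG = dG0' + RT * ln(Q) / 1000
dG = -9.3 + 8.314 * 310 * ln(50.82) / 1000
dG = 0.8245 kJ/mol

0.8245 kJ/mol


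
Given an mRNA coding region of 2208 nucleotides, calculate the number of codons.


codons = nucleotides / 3
codons = 2208 / 3 = 736

736


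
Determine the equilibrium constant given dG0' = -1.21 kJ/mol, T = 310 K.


Keq = exp(-dG0 * 1000 / (R * T))
Keq = exp(-(-1.21) * 1000 / (8.314 * 310))
Keq = 1.5992

1.5992


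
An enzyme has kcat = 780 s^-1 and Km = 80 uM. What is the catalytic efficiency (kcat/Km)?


Catalytic efficiency = kcat / Km
= 780 / 80
= 9.75 uM^-1*s^-1

9.75 uM^-1*s^-1


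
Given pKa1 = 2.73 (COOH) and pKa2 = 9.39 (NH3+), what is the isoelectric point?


pI = (pKa1 + pKa2) / 2
pI = (2.73 + 9.39) / 2
pI = 6.06

6.06


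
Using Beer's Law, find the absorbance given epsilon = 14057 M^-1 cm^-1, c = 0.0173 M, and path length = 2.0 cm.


A = epsilon * c * l
A = 14057 * 0.0173 * 2.0
A = 486.3722

486.3722


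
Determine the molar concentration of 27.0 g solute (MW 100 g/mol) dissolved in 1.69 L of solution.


C = (mass / MW) / volume
C = (27.0 / 100) / 1.69
C = 0.1598 M

0.1598 M


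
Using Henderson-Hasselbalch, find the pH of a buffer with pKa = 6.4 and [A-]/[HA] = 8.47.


pH = pKa + log10([A-]/[HA])
pH = 6.4 + log10(8.47)
pH = 7.3279

7.3279


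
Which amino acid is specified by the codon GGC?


Standard genetic code lookup.
Codon GGC -> Gly

Gly


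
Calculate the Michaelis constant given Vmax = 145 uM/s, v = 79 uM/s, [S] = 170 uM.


Km = [S] * (Vmax - v) / v
Km = 170 * (145 - 79) / 79
Km = 142.0253 uM

142.0253 uM


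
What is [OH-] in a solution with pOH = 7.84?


[OH-] = 10^(-pOH)
[OH-] = 10^(-7.84)
[OH-] = 1.445e-08 M

1.445e-08 M


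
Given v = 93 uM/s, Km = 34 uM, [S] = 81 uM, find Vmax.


Vmax = v * (Km + [S]) / [S]
Vmax = 93 * (34 + 81) / 81
Vmax = 132.037 uM/s

132.037 uM/s


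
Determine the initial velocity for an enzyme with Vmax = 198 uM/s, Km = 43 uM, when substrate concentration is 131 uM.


v = Vmax * [S] / (Km + [S])
v = 198 * 131 / (43 + 131)
v = 149.069 uM/s

149.069 uM/s


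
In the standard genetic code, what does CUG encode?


Standard genetic code lookup.
Codon CUG -> Leu

Leu


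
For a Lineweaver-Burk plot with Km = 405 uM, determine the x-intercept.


x-intercept = -1/Km
= -1/405
= -0.0025 1/uM

-0.0025 1/uM


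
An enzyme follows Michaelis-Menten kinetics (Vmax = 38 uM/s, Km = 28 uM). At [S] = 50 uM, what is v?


v = Vmax * [S] / (Km + [S])
v = 38 * 50 / (28 + 50)
v = 24.359 uM/s

24.359 uM/s


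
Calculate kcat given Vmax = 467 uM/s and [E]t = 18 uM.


kcat = Vmax / [E]t
kcat = 467 / 18
kcat = 25.9444 s^-1

25.9444 s^-1


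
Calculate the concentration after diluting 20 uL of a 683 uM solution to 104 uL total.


C2 = C1 * V1 / V2
C2 = 683 * 20 / 104
C2 = 131.3462 uM

131.3462 uM


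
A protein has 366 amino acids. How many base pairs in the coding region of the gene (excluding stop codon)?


Each amino acid = 1 codon = 3 bp
bp = 366 * 3 = 1098 bp

1098 bp


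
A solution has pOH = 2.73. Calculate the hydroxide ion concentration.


[OH-] = 10^(-pOH)
[OH-] = 10^(-2.73)
[OH-] = 0.0019 M

0.0019 M


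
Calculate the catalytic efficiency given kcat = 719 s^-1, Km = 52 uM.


Catalytic efficiency = kcat / Km
= 719 / 52
= 13.8269 uM^-1*s^-1

13.8269 uM^-1*s^-1


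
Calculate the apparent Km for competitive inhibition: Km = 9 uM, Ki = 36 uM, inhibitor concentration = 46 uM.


Km_app = Km * (1 + [I]/Ki)
Km_app = 9 * (1 + 46/36)
Km_app = 20.5 uM

20.5 uM


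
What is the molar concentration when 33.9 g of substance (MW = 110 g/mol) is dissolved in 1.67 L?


C = (mass / MW) / volume
C = (33.9 / 110) / 1.67
C = 0.1845 M

0.1845 M


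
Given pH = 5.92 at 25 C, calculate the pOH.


pOH = 14 - pH
pOH = 14 - 5.92
pOH = 8.08

8.08


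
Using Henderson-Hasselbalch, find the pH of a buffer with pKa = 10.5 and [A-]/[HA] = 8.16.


pH = pKa + log10([A-]/[HA])
pH = 10.5 + log10(8.16)
pH = 11.4117

11.4117


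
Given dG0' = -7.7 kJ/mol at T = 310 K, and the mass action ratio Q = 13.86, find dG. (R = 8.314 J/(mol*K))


dG = dG0' + RT * ln(Q) / 1000
dG = -7.7 + 8.314 * 310 * ln(13.86) / 1000
dG = -0.9242 kJ/mol

-0.9242 kJ/mol


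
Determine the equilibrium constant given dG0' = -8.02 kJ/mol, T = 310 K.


Keq = exp(-dG0 * 1000 / (R * T))
Keq = exp(-(-8.02) * 1000 / (8.314 * 310))
Keq = 22.46

22.46


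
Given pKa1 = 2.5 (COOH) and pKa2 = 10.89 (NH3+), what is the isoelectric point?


pI = (pKa1 + pKa2) / 2
pI = (2.5 + 10.89) / 2
pI = 6.695

6.695


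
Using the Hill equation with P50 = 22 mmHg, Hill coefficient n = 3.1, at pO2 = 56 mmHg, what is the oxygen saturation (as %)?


Y = pO2^n / (P50^n + pO2^n)
Y = 56^3.1 / (22^3.1 + 56^3.1)
Y = 94.77%

94.77%


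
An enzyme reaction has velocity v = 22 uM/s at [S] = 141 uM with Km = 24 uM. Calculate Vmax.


Vmax = v * (Km + [S]) / [S]
Vmax = 22 * (24 + 141) / 141
Vmax = 25.7447 uM/s

25.7447 uM/s


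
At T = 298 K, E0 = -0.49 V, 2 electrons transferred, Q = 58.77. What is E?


E = E0 - (RT/nF) * ln(Q)
E = -0.49 - (8.314 * 298 / (2 * 96485)) * ln(58.77)
E = -0.5423 V

-0.5423 V


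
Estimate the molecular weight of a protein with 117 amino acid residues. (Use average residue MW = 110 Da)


MW = n_residues * 110 Da
MW = 117 * 110
MW = 12870 Da

12870 Da


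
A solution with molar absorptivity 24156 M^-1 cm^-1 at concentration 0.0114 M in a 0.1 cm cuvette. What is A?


A = epsilon * c * l
A = 24156 * 0.0114 * 0.1
A = 27.5378

27.5378


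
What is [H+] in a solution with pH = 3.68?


[H+] = 10^(-pH)
[H+] = 10^(-3.68)
[H+] = 2.089e-04 M

2.089e-04 M


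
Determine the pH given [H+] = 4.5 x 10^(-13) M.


pH = -log10([H+])
pH = -log10(4.5 x 10^(-13))
pH = 12.3468

12.3468


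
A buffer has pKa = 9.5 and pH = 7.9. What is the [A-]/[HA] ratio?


[A-]/[HA] = 10^(pH - pKa)
= 10^(7.9 - 9.5)
= 0.0251

0.0251


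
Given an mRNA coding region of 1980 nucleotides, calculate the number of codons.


codons = nucleotides / 3
codons = 1980 / 3 = 660

660


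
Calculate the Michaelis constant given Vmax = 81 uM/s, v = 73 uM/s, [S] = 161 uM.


Km = [S] * (Vmax - v) / v
Km = 161 * (81 - 73) / 73
Km = 17.6438 uM

17.6438 uM


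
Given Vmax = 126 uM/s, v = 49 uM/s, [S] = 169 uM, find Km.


Km = [S] * (Vmax - v) / v
Km = 169 * (126 - 49) / 49
Km = 265.5714 uM

265.5714 uM


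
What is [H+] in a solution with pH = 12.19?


[H+] = 10^(-pH)
[H+] = 10^(-12.19)
[H+] = 6.457e-13 M

6.457e-13 M


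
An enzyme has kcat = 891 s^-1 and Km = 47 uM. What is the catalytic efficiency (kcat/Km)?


Catalytic efficiency = kcat / Km
= 891 / 47
= 18.9574 uM^-1*s^-1

18.9574 uM^-1*s^-1


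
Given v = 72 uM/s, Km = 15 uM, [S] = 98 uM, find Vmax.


Vmax = v * (Km + [S]) / [S]
Vmax = 72 * (15 + 98) / 98
Vmax = 83.0204 uM/s

83.0204 uM/s


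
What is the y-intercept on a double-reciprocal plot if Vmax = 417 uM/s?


y-intercept = 1/Vmax
= 1/417
= 0.0024 s/uM

0.0024 s/uM


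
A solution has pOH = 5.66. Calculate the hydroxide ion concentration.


[OH-] = 10^(-pOH)
[OH-] = 10^(-5.66)
[OH-] = 2.188e-06 M

2.188e-06 M


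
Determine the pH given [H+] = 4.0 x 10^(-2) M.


pH = -log10([H+])
pH = -log10(4.0 x 10^(-2))
pH = 1.3979

1.3979


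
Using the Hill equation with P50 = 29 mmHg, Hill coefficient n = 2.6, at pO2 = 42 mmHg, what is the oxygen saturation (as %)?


Y = pO2^n / (P50^n + pO2^n)
Y = 42^2.6 / (29^2.6 + 42^2.6)
Y = 72.37%

72.37%


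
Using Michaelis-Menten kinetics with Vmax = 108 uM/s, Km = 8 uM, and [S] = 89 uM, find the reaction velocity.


v = Vmax * [S] / (Km + [S])
v = 108 * 89 / (8 + 89)
v = 99.0928 uM/s

99.0928 uM/s


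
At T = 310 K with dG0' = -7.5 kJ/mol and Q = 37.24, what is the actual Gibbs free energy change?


dG = dG0' + RT * ln(Q) / 1000
dG = -7.5 + 8.314 * 310 * ln(37.24) / 1000
dG = 1.8232 kJ/mol

1.8232 kJ/mol


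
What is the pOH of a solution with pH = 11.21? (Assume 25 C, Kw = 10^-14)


pOH = 14 - pH
pOH = 14 - 11.21
pOH = 2.79

2.79


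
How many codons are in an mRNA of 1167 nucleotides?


codons = nucleotides / 3
codons = 1167 / 3 = 389

389


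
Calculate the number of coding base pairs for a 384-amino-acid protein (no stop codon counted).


Each amino acid = 1 codon = 3 bp
bp = 384 * 3 = 1152 bp

1152 bp


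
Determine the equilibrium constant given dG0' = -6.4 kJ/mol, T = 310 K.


Keq = exp(-dG0 * 1000 / (R * T))
Keq = exp(-(-6.4) * 1000 / (8.314 * 310))
Keq = 11.9793

11.9793


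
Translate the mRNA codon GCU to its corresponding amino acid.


Standard genetic code lookup.
Codon GCU -> Ala

Ala


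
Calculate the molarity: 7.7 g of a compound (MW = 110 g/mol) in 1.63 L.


C = (mass / MW) / volume
C = (7.7 / 110) / 1.63
C = 0.0429 M

0.0429 M


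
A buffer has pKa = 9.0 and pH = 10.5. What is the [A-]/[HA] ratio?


[A-]/[HA] = 10^(pH - pKa)
= 10^(10.5 - 9.0)
= 31.6228

31.6228


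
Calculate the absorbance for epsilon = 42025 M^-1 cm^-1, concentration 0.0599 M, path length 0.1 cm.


A = epsilon * c * l
A = 42025 * 0.0599 * 0.1
A = 251.7298

251.7298


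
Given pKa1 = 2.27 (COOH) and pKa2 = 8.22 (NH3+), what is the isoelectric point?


pI = (pKa1 + pKa2) / 2
pI = (2.27 + 8.22) / 2
pI = 5.245

5.245


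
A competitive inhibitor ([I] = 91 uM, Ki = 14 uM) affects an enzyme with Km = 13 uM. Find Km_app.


Km_app = Km * (1 + [I]/Ki)
Km_app = 13 * (1 + 91/14)
Km_app = 97.5 uM

97.5 uM


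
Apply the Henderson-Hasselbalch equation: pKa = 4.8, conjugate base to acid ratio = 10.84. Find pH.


pH = pKa + log10([A-]/[HA])
pH = 4.8 + log10(10.84)
pH = 5.835

5.835


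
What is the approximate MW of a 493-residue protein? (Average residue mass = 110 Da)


MW = n_residues * 110 Da
MW = 493 * 110
MW = 54230 Da

54230 Da


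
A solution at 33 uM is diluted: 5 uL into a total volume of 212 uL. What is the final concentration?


C2 = C1 * V1 / V2
C2 = 33 * 5 / 212
C2 = 0.7783 uM

0.7783 uM


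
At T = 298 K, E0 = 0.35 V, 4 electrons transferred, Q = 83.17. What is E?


E = E0 - (RT/nF) * ln(Q)
E = 0.35 - (8.314 * 298 / (4 * 96485)) * ln(83.17)
E = 0.3216 V

0.3216 V


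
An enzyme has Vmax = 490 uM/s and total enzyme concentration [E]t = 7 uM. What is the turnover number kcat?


kcat = Vmax / [E]t
kcat = 490 / 7
kcat = 70.0 s^-1

70.0 s^-1


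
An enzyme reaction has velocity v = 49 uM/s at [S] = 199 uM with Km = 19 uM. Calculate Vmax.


Vmax = v * (Km + [S]) / [S]
Vmax = 49 * (19 + 199) / 199
Vmax = 53.6784 uM/s

53.6784 uM/s


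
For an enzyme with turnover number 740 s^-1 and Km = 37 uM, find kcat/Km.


Catalytic efficiency = kcat / Km
= 740 / 37
= 20.0 uM^-1*s^-1

20.0 uM^-1*s^-1


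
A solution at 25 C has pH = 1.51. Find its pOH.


pOH = 14 - pH
pOH = 14 - 1.51
pOH = 12.49

12.49


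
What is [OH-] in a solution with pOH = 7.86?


[OH-] = 10^(-pOH)
[OH-] = 10^(-7.86)
[OH-] = 1.380e-08 M

1.380e-08 M


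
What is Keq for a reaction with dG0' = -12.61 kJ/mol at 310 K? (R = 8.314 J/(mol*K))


Keq = exp(-dG0 * 1000 / (R * T))
Keq = exp(-(-12.61) * 1000 / (8.314 * 310))
Keq = 133.3052

133.3052


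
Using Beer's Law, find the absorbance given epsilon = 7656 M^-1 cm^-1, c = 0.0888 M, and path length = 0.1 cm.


A = epsilon * c * l
A = 7656 * 0.0888 * 0.1
A = 67.9853

67.9853
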